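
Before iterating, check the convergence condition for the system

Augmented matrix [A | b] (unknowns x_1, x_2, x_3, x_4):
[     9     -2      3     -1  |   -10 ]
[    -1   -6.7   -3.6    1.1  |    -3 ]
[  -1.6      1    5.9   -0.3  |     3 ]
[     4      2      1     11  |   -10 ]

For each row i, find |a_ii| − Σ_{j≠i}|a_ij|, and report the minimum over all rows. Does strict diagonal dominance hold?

1

row 1: |9| − (2+3+1) = 3
row 2: |-6.7| − (1+3.6+1.1) = 1
row 3: |5.9| − (1.6+1+0.3) = 3
row 4: |11| − (4+2+1) = 4
minimum over rows = 1 → strictly diagonally dominant (convergence guaranteed)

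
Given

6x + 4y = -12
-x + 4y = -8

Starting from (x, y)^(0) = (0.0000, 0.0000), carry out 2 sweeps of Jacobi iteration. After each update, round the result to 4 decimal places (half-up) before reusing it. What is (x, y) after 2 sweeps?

Iteration 1:
  x = (-12 - (4)·0.0000) / (6) = -2.0000
  y = (-8 - (-1)·0.0000) / (4) = -2.0000
Iteration 2:
  x = (-12 - (4)·-2.0000) / (6) = -0.6667
  y = (-8 - (-1)·-2.0000) / (4) = -2.5000

(-0.6667, -2.5000)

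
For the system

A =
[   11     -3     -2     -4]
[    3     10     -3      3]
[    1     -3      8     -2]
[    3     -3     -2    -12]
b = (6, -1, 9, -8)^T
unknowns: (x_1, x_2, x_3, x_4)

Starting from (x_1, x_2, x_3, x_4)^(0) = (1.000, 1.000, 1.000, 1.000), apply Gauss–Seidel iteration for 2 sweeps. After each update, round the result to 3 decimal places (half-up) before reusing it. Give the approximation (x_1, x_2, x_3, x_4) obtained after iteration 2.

(0.942, -0.368, 1.111, 0.809)

Iteration 1:
  x_1 = (6 - (-3)·1.000 - (-2)·1.000 - (-4)·1.000) / (11) = 1.364
  x_2 = (-1 - (3)·1.364 - (-3)·1.000 - (3)·1.000) / (10) = -0.509
  x_3 = (9 - (1)·1.364 - (-3)·-0.509 - (-2)·1.000) / (8) = 1.014
  x_4 = (-8 - (3)·1.364 - (-3)·-0.509 - (-2)·1.014) / (-12) = 0.966
Iteration 2:
  x_1 = (6 - (-3)·-0.509 - (-2)·1.014 - (-4)·0.966) / (11) = 0.942
  x_2 = (-1 - (3)·0.942 - (-3)·1.014 - (3)·0.966) / (10) = -0.368
  x_3 = (9 - (1)·0.942 - (-3)·-0.368 - (-2)·0.966) / (8) = 1.111
  x_4 = (-8 - (3)·0.942 - (-3)·-0.368 - (-2)·1.111) / (-12) = 0.809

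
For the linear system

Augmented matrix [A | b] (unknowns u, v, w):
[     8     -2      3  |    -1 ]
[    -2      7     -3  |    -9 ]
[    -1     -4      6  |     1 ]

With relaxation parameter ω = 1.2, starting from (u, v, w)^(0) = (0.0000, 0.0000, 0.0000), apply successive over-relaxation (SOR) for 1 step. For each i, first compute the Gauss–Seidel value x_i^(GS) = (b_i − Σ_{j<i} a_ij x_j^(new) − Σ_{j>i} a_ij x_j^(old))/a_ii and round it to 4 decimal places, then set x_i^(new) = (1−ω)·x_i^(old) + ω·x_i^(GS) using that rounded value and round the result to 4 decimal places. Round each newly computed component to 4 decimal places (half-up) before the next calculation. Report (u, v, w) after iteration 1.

(-0.1500, -1.5943, -1.1054)

Iteration 1:
  u: GS value = (-1 - (-2)·0.0000 - (3)·0.0000) / (8) = -0.1250;  u ← (1−ω)·0.0000 + ω·-0.1250 = -0.1500
  v: GS value = (-9 - (-2)·-0.1500 - (-3)·0.0000) / (7) = -1.3286;  v ← (1−ω)·0.0000 + ω·-1.3286 = -1.5943
  w: GS value = (1 - (-1)·-0.1500 - (-4)·-1.5943) / (6) = -0.9212;  w ← (1−ω)·0.0000 + ω·-0.9212 = -1.1054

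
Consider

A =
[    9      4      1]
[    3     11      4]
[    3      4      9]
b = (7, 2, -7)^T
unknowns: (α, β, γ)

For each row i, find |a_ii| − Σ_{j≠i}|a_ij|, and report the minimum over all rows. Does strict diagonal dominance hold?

row 1: |9| − (4+1) = 4
row 2: |11| − (3+4) = 4
row 3: |9| − (3+4) = 2
minimum over rows = 2 → strictly diagonally dominant (convergence guaranteed)

2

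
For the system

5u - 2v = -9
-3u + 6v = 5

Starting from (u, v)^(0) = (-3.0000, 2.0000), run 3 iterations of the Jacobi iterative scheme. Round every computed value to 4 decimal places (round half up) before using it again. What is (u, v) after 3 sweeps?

Iteration 1:
  u = (-9 - (-2)·2.0000) / (5) = -1.0000
  v = (5 - (-3)·-3.0000) / (6) = -0.6667
Iteration 2:
  u = (-9 - (-2)·-0.6667) / (5) = -2.0667
  v = (5 - (-3)·-1.0000) / (6) = 0.3333
Iteration 3:
  u = (-9 - (-2)·0.3333) / (5) = -1.6667
  v = (5 - (-3)·-2.0667) / (6) = -0.2000

(-1.6667, -0.2000)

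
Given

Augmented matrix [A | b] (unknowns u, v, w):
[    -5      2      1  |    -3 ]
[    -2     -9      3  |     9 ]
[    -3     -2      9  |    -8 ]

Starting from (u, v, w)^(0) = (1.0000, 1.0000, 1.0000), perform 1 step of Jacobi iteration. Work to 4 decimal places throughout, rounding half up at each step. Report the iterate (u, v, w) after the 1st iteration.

Iteration 1:
  u = (-3 - (2)·1.0000 - (1)·1.0000) / (-5) = 1.2000
  v = (9 - (-2)·1.0000 - (3)·1.0000) / (-9) = -0.8889
  w = (-8 - (-3)·1.0000 - (-2)·1.0000) / (9) = -0.3333

(1.2000, -0.8889, -0.3333)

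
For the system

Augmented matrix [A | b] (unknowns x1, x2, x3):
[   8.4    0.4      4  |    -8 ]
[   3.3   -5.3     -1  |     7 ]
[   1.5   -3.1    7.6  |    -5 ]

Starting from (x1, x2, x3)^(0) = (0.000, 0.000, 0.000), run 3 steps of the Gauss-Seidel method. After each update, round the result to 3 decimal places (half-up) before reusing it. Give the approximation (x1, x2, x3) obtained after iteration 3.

Iteration 1:
  x1 = (-8 - (0.4)·0.000 - (4)·0.000) / (8.4) = -0.952
  x2 = (7 - (3.3)·-0.952 - (-1)·0.000) / (-5.3) = -1.914
  x3 = (-5 - (1.5)·-0.952 - (-3.1)·-1.914) / (7.6) = -1.251
Iteration 2:
  x1 = (-8 - (0.4)·-1.914 - (4)·-1.251) / (8.4) = -0.266
  x2 = (7 - (3.3)·-0.266 - (-1)·-1.251) / (-5.3) = -1.250
  x3 = (-5 - (1.5)·-0.266 - (-3.1)·-1.250) / (7.6) = -1.115
Iteration 3:
  x1 = (-8 - (0.4)·-1.250 - (4)·-1.115) / (8.4) = -0.362
  x2 = (7 - (3.3)·-0.362 - (-1)·-1.115) / (-5.3) = -1.336
  x3 = (-5 - (1.5)·-0.362 - (-3.1)·-1.336) / (7.6) = -1.131

(-0.362, -1.336, -1.131)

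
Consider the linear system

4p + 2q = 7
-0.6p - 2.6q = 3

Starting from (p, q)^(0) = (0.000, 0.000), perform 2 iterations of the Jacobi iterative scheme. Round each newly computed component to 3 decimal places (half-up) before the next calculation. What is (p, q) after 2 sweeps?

(2.327, -1.558)

Iteration 1:
  p = (7 - (2)·0.000) / (4) = 1.750
  q = (3 - (-0.6)·0.000) / (-2.6) = -1.154
Iteration 2:
  p = (7 - (2)·-1.154) / (4) = 2.327
  q = (3 - (-0.6)·1.750) / (-2.6) = -1.558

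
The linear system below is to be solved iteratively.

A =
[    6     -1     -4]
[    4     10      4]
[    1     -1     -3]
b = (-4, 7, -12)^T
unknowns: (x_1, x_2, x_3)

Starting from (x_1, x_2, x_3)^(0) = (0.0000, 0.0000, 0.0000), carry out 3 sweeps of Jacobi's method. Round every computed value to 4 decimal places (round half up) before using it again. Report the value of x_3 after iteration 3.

4.9167

Iteration 1:
  x_1 = (-4 - (-1)·0.0000 - (-4)·0.0000) / (6) = -0.6667
  x_2 = (7 - (4)·0.0000 - (4)·0.0000) / (10) = 0.7000
  x_3 = (-12 - (1)·0.0000 - (-1)·0.0000) / (-3) = 4.0000
Iteration 2:
  x_1 = (-4 - (-1)·0.7000 - (-4)·4.0000) / (6) = 2.1167
  x_2 = (7 - (4)·-0.6667 - (4)·4.0000) / (10) = -0.6333
  x_3 = (-12 - (1)·-0.6667 - (-1)·0.7000) / (-3) = 3.5444
Iteration 3:
  x_1 = (-4 - (-1)·-0.6333 - (-4)·3.5444) / (6) = 1.5907
  x_2 = (7 - (4)·2.1167 - (4)·3.5444) / (10) = -1.5644
  x_3 = (-12 - (1)·2.1167 - (-1)·-0.6333) / (-3) = 4.9167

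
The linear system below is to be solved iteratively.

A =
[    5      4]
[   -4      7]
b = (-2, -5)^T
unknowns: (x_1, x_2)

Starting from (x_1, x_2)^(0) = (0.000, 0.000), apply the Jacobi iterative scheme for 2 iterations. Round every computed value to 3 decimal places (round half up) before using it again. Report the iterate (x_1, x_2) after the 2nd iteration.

(0.171, -0.943)

Iteration 1:
  x_1 = (-2 - (4)·0.000) / (5) = -0.400
  x_2 = (-5 - (-4)·0.000) / (7) = -0.714
Iteration 2:
  x_1 = (-2 - (4)·-0.714) / (5) = 0.171
  x_2 = (-5 - (-4)·-0.400) / (7) = -0.943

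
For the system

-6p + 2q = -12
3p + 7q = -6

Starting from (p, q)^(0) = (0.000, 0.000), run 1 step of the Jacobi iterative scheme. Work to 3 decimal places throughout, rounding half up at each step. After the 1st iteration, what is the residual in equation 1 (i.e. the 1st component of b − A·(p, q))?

Iteration 1:
  p = (-12 - (2)·0.000) / (-6) = 2.000
  q = (-6 - (3)·0.000) / (7) = -0.857
Residual b − A·x = (1.714, -6.001)

1.714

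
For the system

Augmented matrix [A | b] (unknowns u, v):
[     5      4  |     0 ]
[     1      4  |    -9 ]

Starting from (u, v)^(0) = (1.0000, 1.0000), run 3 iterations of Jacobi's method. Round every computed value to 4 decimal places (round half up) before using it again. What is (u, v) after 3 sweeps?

Iteration 1:
  u = (0 - (4)·1.0000) / (5) = -0.8000
  v = (-9 - (1)·1.0000) / (4) = -2.5000
Iteration 2:
  u = (0 - (4)·-2.5000) / (5) = 2.0000
  v = (-9 - (1)·-0.8000) / (4) = -2.0500
Iteration 3:
  u = (0 - (4)·-2.0500) / (5) = 1.6400
  v = (-9 - (1)·2.0000) / (4) = -2.7500

(1.6400, -2.7500)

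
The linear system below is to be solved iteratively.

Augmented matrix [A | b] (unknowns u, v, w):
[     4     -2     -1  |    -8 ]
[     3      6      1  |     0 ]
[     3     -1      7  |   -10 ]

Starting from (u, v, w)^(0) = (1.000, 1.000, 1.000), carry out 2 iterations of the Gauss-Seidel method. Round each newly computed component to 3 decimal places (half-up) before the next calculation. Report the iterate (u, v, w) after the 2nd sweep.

(-1.978, 1.127, -0.420)

Iteration 1:
  u = (-8 - (-2)·1.000 - (-1)·1.000) / (4) = -1.250
  v = (0 - (3)·-1.250 - (1)·1.000) / (6) = 0.458
  w = (-10 - (3)·-1.250 - (-1)·0.458) / (7) = -0.827
Iteration 2:
  u = (-8 - (-2)·0.458 - (-1)·-0.827) / (4) = -1.978
  v = (0 - (3)·-1.978 - (1)·-0.827) / (6) = 1.127
  w = (-10 - (3)·-1.978 - (-1)·1.127) / (7) = -0.420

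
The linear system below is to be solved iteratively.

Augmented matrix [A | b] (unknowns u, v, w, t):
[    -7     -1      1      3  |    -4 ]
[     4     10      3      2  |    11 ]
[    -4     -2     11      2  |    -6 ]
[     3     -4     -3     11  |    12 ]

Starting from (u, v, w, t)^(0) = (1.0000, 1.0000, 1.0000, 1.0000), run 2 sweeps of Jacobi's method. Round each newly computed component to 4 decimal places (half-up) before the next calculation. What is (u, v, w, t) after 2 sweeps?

(1.1402, 0.4636, -0.4099, 0.8413)

Iteration 1:
  u = (-4 - (-1)·1.0000 - (1)·1.0000 - (3)·1.0000) / (-7) = 1.0000
  v = (11 - (4)·1.0000 - (3)·1.0000 - (2)·1.0000) / (10) = 0.2000
  w = (-6 - (-4)·1.0000 - (-2)·1.0000 - (2)·1.0000) / (11) = -0.1818
  t = (12 - (3)·1.0000 - (-4)·1.0000 - (-3)·1.0000) / (11) = 1.4545
Iteration 2:
  u = (-4 - (-1)·0.2000 - (1)·-0.1818 - (3)·1.4545) / (-7) = 1.1402
  v = (11 - (4)·1.0000 - (3)·-0.1818 - (2)·1.4545) / (10) = 0.4636
  w = (-6 - (-4)·1.0000 - (-2)·0.2000 - (2)·1.4545) / (11) = -0.4099
  t = (12 - (3)·1.0000 - (-4)·0.2000 - (-3)·-0.1818) / (11) = 0.8413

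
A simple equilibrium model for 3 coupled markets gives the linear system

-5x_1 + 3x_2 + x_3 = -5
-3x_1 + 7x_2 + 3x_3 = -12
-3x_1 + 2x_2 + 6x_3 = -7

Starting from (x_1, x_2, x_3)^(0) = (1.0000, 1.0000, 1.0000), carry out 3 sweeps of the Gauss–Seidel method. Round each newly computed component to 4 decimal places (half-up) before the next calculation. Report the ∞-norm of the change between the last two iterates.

0.3357

Iteration 1:
  x_1 = (-5 - (3)·1.0000 - (1)·1.0000) / (-5) = 1.8000
  x_2 = (-12 - (-3)·1.8000 - (3)·1.0000) / (7) = -1.3714
  x_3 = (-7 - (-3)·1.8000 - (2)·-1.3714) / (6) = 0.1905
Iteration 2:
  x_1 = (-5 - (3)·-1.3714 - (1)·0.1905) / (-5) = 0.2153
  x_2 = (-12 - (-3)·0.2153 - (3)·0.1905) / (7) = -1.7037
  x_3 = (-7 - (-3)·0.2153 - (2)·-1.7037) / (6) = -0.4911
Iteration 3:
  x_1 = (-5 - (3)·-1.7037 - (1)·-0.4911) / (-5) = -0.1204
  x_2 = (-12 - (-3)·-0.1204 - (3)·-0.4911) / (7) = -1.5554
  x_3 = (-7 - (-3)·-0.1204 - (2)·-1.5554) / (6) = -0.7084
Change: (-0.3357, 0.1483, -0.2173) → max |·| = 0.3357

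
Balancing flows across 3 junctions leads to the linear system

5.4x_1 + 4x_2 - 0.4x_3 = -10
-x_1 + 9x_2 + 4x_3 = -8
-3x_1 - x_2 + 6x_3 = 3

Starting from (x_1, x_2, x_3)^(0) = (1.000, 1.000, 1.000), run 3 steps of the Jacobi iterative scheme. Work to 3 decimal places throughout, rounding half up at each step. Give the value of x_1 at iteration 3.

-0.674

Iteration 1:
  x_1 = (-10 - (4)·1.000 - (-0.4)·1.000) / (5.4) = -2.519
  x_2 = (-8 - (-1)·1.000 - (4)·1.000) / (9) = -1.222
  x_3 = (3 - (-3)·1.000 - (-1)·1.000) / (6) = 1.167
Iteration 2:
  x_1 = (-10 - (4)·-1.222 - (-0.4)·1.167) / (5.4) = -0.860
  x_2 = (-8 - (-1)·-2.519 - (4)·1.167) / (9) = -1.687
  x_3 = (3 - (-3)·-2.519 - (-1)·-1.222) / (6) = -0.963
Iteration 3:
  x_1 = (-10 - (4)·-1.687 - (-0.4)·-0.963) / (5.4) = -0.674
  x_2 = (-8 - (-1)·-0.860 - (4)·-0.963) / (9) = -0.556
  x_3 = (3 - (-3)·-0.860 - (-1)·-1.687) / (6) = -0.211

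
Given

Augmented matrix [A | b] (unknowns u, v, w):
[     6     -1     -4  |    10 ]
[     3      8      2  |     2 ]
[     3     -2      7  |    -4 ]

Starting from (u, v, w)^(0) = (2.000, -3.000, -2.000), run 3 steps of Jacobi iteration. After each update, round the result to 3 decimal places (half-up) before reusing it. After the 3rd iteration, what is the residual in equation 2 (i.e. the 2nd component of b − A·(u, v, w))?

Iteration 1:
  u = (10 - (-1)·-3.000 - (-4)·-2.000) / (6) = -0.167
  v = (2 - (3)·2.000 - (2)·-2.000) / (8) = 0.000
  w = (-4 - (3)·2.000 - (-2)·-3.000) / (7) = -2.286
Iteration 2:
  u = (10 - (-1)·0.000 - (-4)·-2.286) / (6) = 0.143
  v = (2 - (3)·-0.167 - (2)·-2.286) / (8) = 0.884
  w = (-4 - (3)·-0.167 - (-2)·0.000) / (7) = -0.500
Iteration 3:
  u = (10 - (-1)·0.884 - (-4)·-0.500) / (6) = 1.481
  v = (2 - (3)·0.143 - (2)·-0.500) / (8) = 0.321
  w = (-4 - (3)·0.143 - (-2)·0.884) / (7) = -0.380
Residual b − A·x = (-0.085, -4.251, -5.141)

-4.251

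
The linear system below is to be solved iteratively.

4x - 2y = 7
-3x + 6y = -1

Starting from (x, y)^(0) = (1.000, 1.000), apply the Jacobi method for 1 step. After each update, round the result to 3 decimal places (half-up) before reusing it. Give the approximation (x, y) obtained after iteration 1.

Iteration 1:
  x = (7 - (-2)·1.000) / (4) = 2.250
  y = (-1 - (-3)·1.000) / (6) = 0.333

(2.250, 0.333)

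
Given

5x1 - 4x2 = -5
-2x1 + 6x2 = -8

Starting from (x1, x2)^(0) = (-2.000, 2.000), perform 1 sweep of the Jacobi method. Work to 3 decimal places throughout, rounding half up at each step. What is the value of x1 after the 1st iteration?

Iteration 1:
  x1 = (-5 - (-4)·2.000) / (5) = 0.600
  x2 = (-8 - (-2)·-2.000) / (6) = -2.000

0.600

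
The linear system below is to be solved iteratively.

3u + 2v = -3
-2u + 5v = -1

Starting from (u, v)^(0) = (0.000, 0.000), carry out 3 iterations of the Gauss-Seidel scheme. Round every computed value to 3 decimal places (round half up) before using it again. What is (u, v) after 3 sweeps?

(-0.707, -0.483)

Iteration 1:
  u = (-3 - (2)·0.000) / (3) = -1.000
  v = (-1 - (-2)·-1.000) / (5) = -0.600
Iteration 2:
  u = (-3 - (2)·-0.600) / (3) = -0.600
  v = (-1 - (-2)·-0.600) / (5) = -0.440
Iteration 3:
  u = (-3 - (2)·-0.440) / (3) = -0.707
  v = (-1 - (-2)·-0.707) / (5) = -0.483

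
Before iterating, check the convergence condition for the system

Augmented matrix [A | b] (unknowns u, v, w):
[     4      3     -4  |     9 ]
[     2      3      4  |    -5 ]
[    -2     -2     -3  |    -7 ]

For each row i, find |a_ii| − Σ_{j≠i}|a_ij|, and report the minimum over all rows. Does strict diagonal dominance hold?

-3

row 1: |4| − (3+4) = -3
row 2: |3| − (2+4) = -3
row 3: |-3| − (2+2) = -1
minimum over rows = -3 → not strictly diagonally dominant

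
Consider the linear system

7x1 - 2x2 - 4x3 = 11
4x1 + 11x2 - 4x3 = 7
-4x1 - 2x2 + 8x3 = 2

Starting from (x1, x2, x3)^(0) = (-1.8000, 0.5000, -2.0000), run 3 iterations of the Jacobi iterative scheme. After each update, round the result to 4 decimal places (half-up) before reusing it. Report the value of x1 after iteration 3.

Iteration 1:
  x1 = (11 - (-2)·0.5000 - (-4)·-2.0000) / (7) = 0.5714
  x2 = (7 - (4)·-1.8000 - (-4)·-2.0000) / (11) = 0.5636
  x3 = (2 - (-4)·-1.8000 - (-2)·0.5000) / (8) = -0.5250
Iteration 2:
  x1 = (11 - (-2)·0.5636 - (-4)·-0.5250) / (7) = 1.4325
  x2 = (7 - (4)·0.5714 - (-4)·-0.5250) / (11) = 0.2377
  x3 = (2 - (-4)·0.5714 - (-2)·0.5636) / (8) = 0.6766
Iteration 3:
  x1 = (11 - (-2)·0.2377 - (-4)·0.6766) / (7) = 2.0260
  x2 = (7 - (4)·1.4325 - (-4)·0.6766) / (11) = 0.3615
  x3 = (2 - (-4)·1.4325 - (-2)·0.2377) / (8) = 1.0257

2.0260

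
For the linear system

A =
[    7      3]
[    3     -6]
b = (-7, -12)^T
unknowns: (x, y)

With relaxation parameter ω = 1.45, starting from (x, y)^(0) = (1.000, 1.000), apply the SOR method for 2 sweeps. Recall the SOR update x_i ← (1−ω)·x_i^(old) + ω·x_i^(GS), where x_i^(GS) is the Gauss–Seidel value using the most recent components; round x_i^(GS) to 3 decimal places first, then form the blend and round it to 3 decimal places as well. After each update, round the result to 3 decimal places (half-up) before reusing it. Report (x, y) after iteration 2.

Iteration 1:
  x: GS value = (-7 - (3)·1.000) / (7) = -1.429;  x ← (1−ω)·1.000 + ω·-1.429 = -2.522
  y: GS value = (-12 - (3)·-2.522) / (-6) = 0.739;  y ← (1−ω)·1.000 + ω·0.739 = 0.622
Iteration 2:
  x: GS value = (-7 - (3)·0.622) / (7) = -1.267;  x ← (1−ω)·-2.522 + ω·-1.267 = -0.702
  y: GS value = (-12 - (3)·-0.702) / (-6) = 1.649;  y ← (1−ω)·0.622 + ω·1.649 = 2.111

(-0.702, 2.111)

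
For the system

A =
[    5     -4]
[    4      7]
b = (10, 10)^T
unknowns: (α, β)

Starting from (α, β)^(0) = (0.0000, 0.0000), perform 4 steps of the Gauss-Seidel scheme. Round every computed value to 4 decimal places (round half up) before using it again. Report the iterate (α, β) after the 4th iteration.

Iteration 1:
  α = (10 - (-4)·0.0000) / (5) = 2.0000
  β = (10 - (4)·2.0000) / (7) = 0.2857
Iteration 2:
  α = (10 - (-4)·0.2857) / (5) = 2.2286
  β = (10 - (4)·2.2286) / (7) = 0.1551
Iteration 3:
  α = (10 - (-4)·0.1551) / (5) = 2.1241
  β = (10 - (4)·2.1241) / (7) = 0.2148
Iteration 4:
  α = (10 - (-4)·0.2148) / (5) = 2.1718
  β = (10 - (4)·2.1718) / (7) = 0.1875

(2.1718, 0.1875)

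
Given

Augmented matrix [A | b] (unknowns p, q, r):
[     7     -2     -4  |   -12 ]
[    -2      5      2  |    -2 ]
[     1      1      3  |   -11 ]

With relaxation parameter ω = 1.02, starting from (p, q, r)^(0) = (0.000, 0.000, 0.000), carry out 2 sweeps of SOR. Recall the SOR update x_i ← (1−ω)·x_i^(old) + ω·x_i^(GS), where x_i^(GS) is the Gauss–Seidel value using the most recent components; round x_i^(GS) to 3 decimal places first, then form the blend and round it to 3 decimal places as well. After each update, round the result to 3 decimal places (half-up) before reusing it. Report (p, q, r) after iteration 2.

Iteration 1:
  p: GS value = (-12 - (-2)·0.000 - (-4)·0.000) / (7) = -1.714;  p ← (1−ω)·0.000 + ω·-1.714 = -1.748
  q: GS value = (-2 - (-2)·-1.748 - (2)·0.000) / (5) = -1.099;  q ← (1−ω)·0.000 + ω·-1.099 = -1.121
  r: GS value = (-11 - (1)·-1.748 - (1)·-1.121) / (3) = -2.710;  r ← (1−ω)·0.000 + ω·-2.710 = -2.764
Iteration 2:
  p: GS value = (-12 - (-2)·-1.121 - (-4)·-2.764) / (7) = -3.614;  p ← (1−ω)·-1.748 + ω·-3.614 = -3.651
  q: GS value = (-2 - (-2)·-3.651 - (2)·-2.764) / (5) = -0.755;  q ← (1−ω)·-1.121 + ω·-0.755 = -0.748
  r: GS value = (-11 - (1)·-3.651 - (1)·-0.748) / (3) = -2.200;  r ← (1−ω)·-2.764 + ω·-2.200 = -2.189

(-3.651, -0.748, -2.189)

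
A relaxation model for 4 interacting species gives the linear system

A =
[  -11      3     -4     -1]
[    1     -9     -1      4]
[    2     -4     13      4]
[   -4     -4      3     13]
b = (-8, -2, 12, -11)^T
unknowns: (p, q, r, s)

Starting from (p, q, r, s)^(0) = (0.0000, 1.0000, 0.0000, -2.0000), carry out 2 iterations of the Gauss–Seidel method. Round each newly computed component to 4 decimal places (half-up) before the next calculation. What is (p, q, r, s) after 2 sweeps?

Iteration 1:
  p = (-8 - (3)·1.0000 - (-4)·0.0000 - (-1)·-2.0000) / (-11) = 1.1818
  q = (-2 - (1)·1.1818 - (-1)·0.0000 - (4)·-2.0000) / (-9) = -0.5354
  r = (12 - (2)·1.1818 - (-4)·-0.5354 - (4)·-2.0000) / (13) = 1.1919
  s = (-11 - (-4)·1.1818 - (-4)·-0.5354 - (3)·1.1919) / (13) = -0.9223
Iteration 2:
  p = (-8 - (3)·-0.5354 - (-4)·1.1919 - (-1)·-0.9223) / (-11) = 0.2317
  q = (-2 - (1)·0.2317 - (-1)·1.1919 - (4)·-0.9223) / (-9) = -0.2944
  r = (12 - (2)·0.2317 - (-4)·-0.2944 - (4)·-0.9223) / (13) = 1.0806
  s = (-11 - (-4)·0.2317 - (-4)·-0.2944 - (3)·1.0806) / (13) = -1.1148

(0.2317, -0.2944, 1.0806, -1.1148)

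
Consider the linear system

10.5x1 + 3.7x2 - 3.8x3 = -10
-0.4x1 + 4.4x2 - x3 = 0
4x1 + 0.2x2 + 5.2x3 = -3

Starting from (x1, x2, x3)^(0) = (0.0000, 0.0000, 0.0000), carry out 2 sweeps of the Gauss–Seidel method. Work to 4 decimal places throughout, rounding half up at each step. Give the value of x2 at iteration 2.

-0.0424

Iteration 1:
  x1 = (-10 - (3.7)·0.0000 - (-3.8)·0.0000) / (10.5) = -0.9524
  x2 = (0 - (-0.4)·-0.9524 - (-1)·0.0000) / (4.4) = -0.0866
  x3 = (-3 - (4)·-0.9524 - (0.2)·-0.0866) / (5.2) = 0.1590
Iteration 2:
  x1 = (-10 - (3.7)·-0.0866 - (-3.8)·0.1590) / (10.5) = -0.8643
  x2 = (0 - (-0.4)·-0.8643 - (-1)·0.1590) / (4.4) = -0.0424
  x3 = (-3 - (4)·-0.8643 - (0.2)·-0.0424) / (5.2) = 0.0896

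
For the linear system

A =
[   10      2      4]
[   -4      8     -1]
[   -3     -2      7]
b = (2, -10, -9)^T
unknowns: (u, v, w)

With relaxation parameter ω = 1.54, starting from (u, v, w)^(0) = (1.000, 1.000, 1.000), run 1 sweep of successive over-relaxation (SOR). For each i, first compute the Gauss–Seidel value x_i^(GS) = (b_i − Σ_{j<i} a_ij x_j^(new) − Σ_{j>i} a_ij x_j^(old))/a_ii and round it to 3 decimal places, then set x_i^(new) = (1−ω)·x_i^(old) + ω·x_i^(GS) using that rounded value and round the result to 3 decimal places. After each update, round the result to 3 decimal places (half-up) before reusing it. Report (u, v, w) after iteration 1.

Iteration 1:
  u: GS value = (2 - (2)·1.000 - (4)·1.000) / (10) = -0.400;  u ← (1−ω)·1.000 + ω·-0.400 = -1.156
  v: GS value = (-10 - (-4)·-1.156 - (-1)·1.000) / (8) = -1.703;  v ← (1−ω)·1.000 + ω·-1.703 = -3.163
  w: GS value = (-9 - (-3)·-1.156 - (-2)·-3.163) / (7) = -2.685;  w ← (1−ω)·1.000 + ω·-2.685 = -4.675

(-1.156, -3.163, -4.675)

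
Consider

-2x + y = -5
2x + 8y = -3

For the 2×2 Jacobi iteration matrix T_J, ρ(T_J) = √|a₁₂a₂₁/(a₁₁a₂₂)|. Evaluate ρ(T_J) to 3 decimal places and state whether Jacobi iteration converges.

a₁₂a₂₁/(a₁₁a₂₂) = (1)·(2) / ((-2)·(8)) = -0.125000
ρ = √|-0.125000| = √0.125000 = 0.354
ρ < 1, so Jacobi converges

0.354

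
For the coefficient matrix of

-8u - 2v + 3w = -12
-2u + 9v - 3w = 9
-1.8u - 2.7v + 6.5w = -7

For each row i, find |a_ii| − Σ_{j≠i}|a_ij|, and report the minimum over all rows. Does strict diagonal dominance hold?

row 1: |-8| − (2+3) = 3
row 2: |9| − (2+3) = 4
row 3: |6.5| − (1.8+2.7) = 2
minimum over rows = 2 → strictly diagonally dominant (convergence guaranteed)

2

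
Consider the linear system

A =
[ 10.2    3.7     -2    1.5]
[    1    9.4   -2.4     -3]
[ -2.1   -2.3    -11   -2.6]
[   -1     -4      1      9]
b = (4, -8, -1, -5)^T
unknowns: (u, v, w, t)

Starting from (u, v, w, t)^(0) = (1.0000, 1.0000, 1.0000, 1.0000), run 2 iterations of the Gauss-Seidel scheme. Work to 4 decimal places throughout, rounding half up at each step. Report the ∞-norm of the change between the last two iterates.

Iteration 1:
  u = (4 - (3.7)·1.0000 - (-2)·1.0000 - (1.5)·1.0000) / (10.2) = 0.0784
  v = (-8 - (1)·0.0784 - (-2.4)·1.0000 - (-3)·1.0000) / (9.4) = -0.2849
  w = (-1 - (-2.1)·0.0784 - (-2.3)·-0.2849 - (-2.6)·1.0000) / (-11) = -0.1009
  t = (-5 - (-1)·0.0784 - (-4)·-0.2849 - (1)·-0.1009) / (9) = -0.6623
Iteration 2:
  u = (4 - (3.7)·-0.2849 - (-2)·-0.1009 - (1.5)·-0.6623) / (10.2) = 0.5731
  v = (-8 - (1)·0.5731 - (-2.4)·-0.1009 - (-3)·-0.6623) / (9.4) = -1.1492
  w = (-1 - (-2.1)·0.5731 - (-2.3)·-1.1492 - (-2.6)·-0.6623) / (-11) = 0.3783
  t = (-5 - (-1)·0.5731 - (-4)·-1.1492 - (1)·0.3783) / (9) = -1.0447
Change: (0.4947, -0.8643, 0.4792, -0.3824) → max |·| = 0.8643

0.8643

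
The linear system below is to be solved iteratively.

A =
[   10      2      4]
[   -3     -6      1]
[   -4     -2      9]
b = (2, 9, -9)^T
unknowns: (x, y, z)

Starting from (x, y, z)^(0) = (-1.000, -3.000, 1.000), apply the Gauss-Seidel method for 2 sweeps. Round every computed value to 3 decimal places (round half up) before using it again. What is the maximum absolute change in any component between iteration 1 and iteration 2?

0.647

Iteration 1:
  x = (2 - (2)·-3.000 - (4)·1.000) / (10) = 0.400
  y = (9 - (-3)·0.400 - (1)·1.000) / (-6) = -1.533
  z = (-9 - (-4)·0.400 - (-2)·-1.533) / (9) = -1.163
Iteration 2:
  x = (2 - (2)·-1.533 - (4)·-1.163) / (10) = 0.972
  y = (9 - (-3)·0.972 - (1)·-1.163) / (-6) = -2.180
  z = (-9 - (-4)·0.972 - (-2)·-2.180) / (9) = -1.052
Change: (0.572, -0.647, 0.111) → max |·| = 0.647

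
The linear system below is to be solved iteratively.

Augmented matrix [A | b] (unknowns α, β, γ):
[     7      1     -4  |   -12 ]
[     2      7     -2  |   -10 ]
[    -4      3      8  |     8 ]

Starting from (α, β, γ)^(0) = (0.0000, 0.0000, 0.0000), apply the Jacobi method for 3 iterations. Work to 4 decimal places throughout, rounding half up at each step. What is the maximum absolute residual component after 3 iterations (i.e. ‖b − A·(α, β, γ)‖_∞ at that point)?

0.7829

Iteration 1:
  α = (-12 - (1)·0.0000 - (-4)·0.0000) / (7) = -1.7143
  β = (-10 - (2)·0.0000 - (-2)·0.0000) / (7) = -1.4286
  γ = (8 - (-4)·0.0000 - (3)·0.0000) / (8) = 1.0000
Iteration 2:
  α = (-12 - (1)·-1.4286 - (-4)·1.0000) / (7) = -0.9388
  β = (-10 - (2)·-1.7143 - (-2)·1.0000) / (7) = -0.6531
  γ = (8 - (-4)·-1.7143 - (3)·-1.4286) / (8) = 0.6786
Iteration 3:
  α = (-12 - (1)·-0.6531 - (-4)·0.6786) / (7) = -1.2332
  β = (-10 - (2)·-0.9388 - (-2)·0.6786) / (7) = -0.9665
  γ = (8 - (-4)·-0.9388 - (3)·-0.6531) / (8) = 0.7755
Residual b − A·x = (0.7009, 0.7829, -0.2373); ∞-norm = 0.7829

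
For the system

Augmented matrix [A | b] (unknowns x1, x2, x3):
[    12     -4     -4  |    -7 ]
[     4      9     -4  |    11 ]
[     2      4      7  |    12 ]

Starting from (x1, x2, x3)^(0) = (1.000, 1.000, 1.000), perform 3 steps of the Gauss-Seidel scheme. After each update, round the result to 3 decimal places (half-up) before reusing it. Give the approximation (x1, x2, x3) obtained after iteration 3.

Iteration 1:
  x1 = (-7 - (-4)·1.000 - (-4)·1.000) / (12) = 0.083
  x2 = (11 - (4)·0.083 - (-4)·1.000) / (9) = 1.630
  x3 = (12 - (2)·0.083 - (4)·1.630) / (7) = 0.759
Iteration 2:
  x1 = (-7 - (-4)·1.630 - (-4)·0.759) / (12) = 0.213
  x2 = (11 - (4)·0.213 - (-4)·0.759) / (9) = 1.465
  x3 = (12 - (2)·0.213 - (4)·1.465) / (7) = 0.816
Iteration 3:
  x1 = (-7 - (-4)·1.465 - (-4)·0.816) / (12) = 0.177
  x2 = (11 - (4)·0.177 - (-4)·0.816) / (9) = 1.506
  x3 = (12 - (2)·0.177 - (4)·1.506) / (7) = 0.803

(0.177, 1.506, 0.803)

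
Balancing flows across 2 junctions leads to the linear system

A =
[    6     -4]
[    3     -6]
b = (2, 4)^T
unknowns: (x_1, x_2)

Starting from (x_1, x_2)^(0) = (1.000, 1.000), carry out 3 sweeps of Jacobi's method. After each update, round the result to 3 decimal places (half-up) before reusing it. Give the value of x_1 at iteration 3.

0.222

Iteration 1:
  x_1 = (2 - (-4)·1.000) / (6) = 1.000
  x_2 = (4 - (3)·1.000) / (-6) = -0.167
Iteration 2:
  x_1 = (2 - (-4)·-0.167) / (6) = 0.222
  x_2 = (4 - (3)·1.000) / (-6) = -0.167
Iteration 3:
  x_1 = (2 - (-4)·-0.167) / (6) = 0.222
  x_2 = (4 - (3)·0.222) / (-6) = -0.556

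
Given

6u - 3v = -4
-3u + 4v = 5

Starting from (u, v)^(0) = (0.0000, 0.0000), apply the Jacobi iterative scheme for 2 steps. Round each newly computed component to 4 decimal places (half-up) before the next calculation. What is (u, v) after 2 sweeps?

Iteration 1:
  u = (-4 - (-3)·0.0000) / (6) = -0.6667
  v = (5 - (-3)·0.0000) / (4) = 1.2500
Iteration 2:
  u = (-4 - (-3)·1.2500) / (6) = -0.0417
  v = (5 - (-3)·-0.6667) / (4) = 0.7500

(-0.0417, 0.7500)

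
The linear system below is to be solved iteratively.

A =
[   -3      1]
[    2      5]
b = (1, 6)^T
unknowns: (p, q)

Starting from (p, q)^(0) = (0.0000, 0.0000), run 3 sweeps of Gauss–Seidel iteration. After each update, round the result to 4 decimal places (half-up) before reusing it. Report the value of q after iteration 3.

1.1792

Iteration 1:
  p = (1 - (1)·0.0000) / (-3) = -0.3333
  q = (6 - (2)·-0.3333) / (5) = 1.3333
Iteration 2:
  p = (1 - (1)·1.3333) / (-3) = 0.1111
  q = (6 - (2)·0.1111) / (5) = 1.1556
Iteration 3:
  p = (1 - (1)·1.1556) / (-3) = 0.0519
  q = (6 - (2)·0.0519) / (5) = 1.1792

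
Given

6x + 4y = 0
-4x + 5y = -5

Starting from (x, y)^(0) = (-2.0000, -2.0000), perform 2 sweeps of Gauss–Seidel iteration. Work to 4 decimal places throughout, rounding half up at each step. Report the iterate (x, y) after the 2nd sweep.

(-0.0444, -1.0355)

Iteration 1:
  x = (0 - (4)·-2.0000) / (6) = 1.3333
  y = (-5 - (-4)·1.3333) / (5) = 0.0666
Iteration 2:
  x = (0 - (4)·0.0666) / (6) = -0.0444
  y = (-5 - (-4)·-0.0444) / (5) = -1.0355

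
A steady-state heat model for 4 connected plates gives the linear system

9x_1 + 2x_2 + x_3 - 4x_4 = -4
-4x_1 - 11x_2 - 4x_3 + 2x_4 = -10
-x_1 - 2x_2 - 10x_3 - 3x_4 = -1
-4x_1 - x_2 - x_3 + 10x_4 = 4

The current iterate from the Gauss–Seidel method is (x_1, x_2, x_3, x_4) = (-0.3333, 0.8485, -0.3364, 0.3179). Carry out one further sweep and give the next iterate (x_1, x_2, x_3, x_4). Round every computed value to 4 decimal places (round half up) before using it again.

One sweep:
  x_1 = (-4 - (2)·0.8485 - (1)·-0.3364 - (-4)·0.3179) / (9) = -0.4543
  x_2 = (-10 - (-4)·-0.4543 - (-4)·-0.3364 - (2)·0.3179) / (-11) = 1.2544
  x_3 = (-1 - (-1)·-0.4543 - (-2)·1.2544 - (-3)·0.3179) / (-10) = -0.2008
  x_4 = (4 - (-4)·-0.4543 - (-1)·1.2544 - (-1)·-0.2008) / (10) = 0.3236

(-0.4543, 1.2544, -0.2008, 0.3236)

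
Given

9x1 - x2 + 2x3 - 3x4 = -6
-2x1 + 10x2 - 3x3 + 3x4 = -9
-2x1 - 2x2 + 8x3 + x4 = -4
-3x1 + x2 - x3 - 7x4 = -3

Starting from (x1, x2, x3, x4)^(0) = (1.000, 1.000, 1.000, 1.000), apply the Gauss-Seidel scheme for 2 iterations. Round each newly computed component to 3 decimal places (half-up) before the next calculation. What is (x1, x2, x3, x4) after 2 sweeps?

Iteration 1:
  x1 = (-6 - (-1)·1.000 - (2)·1.000 - (-3)·1.000) / (9) = -0.444
  x2 = (-9 - (-2)·-0.444 - (-3)·1.000 - (3)·1.000) / (10) = -0.989
  x3 = (-4 - (-2)·-0.444 - (-2)·-0.989 - (1)·1.000) / (8) = -0.983
  x4 = (-3 - (-3)·-0.444 - (1)·-0.989 - (-1)·-0.983) / (-7) = 0.618
Iteration 2:
  x1 = (-6 - (-1)·-0.989 - (2)·-0.983 - (-3)·0.618) / (9) = -0.352
  x2 = (-9 - (-2)·-0.352 - (-3)·-0.983 - (3)·0.618) / (10) = -1.451
  x3 = (-4 - (-2)·-0.352 - (-2)·-1.451 - (1)·0.618) / (8) = -1.028
  x4 = (-3 - (-3)·-0.352 - (1)·-1.451 - (-1)·-1.028) / (-7) = 0.519

(-0.352, -1.451, -1.028, 0.519)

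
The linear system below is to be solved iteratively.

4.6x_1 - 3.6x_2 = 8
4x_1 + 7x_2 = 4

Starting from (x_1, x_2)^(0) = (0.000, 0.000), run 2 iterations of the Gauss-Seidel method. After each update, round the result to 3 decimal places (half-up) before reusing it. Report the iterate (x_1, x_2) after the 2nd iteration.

Iteration 1:
  x_1 = (8 - (-3.6)·0.000) / (4.6) = 1.739
  x_2 = (4 - (4)·1.739) / (7) = -0.422
Iteration 2:
  x_1 = (8 - (-3.6)·-0.422) / (4.6) = 1.409
  x_2 = (4 - (4)·1.409) / (7) = -0.234

(1.409, -0.234)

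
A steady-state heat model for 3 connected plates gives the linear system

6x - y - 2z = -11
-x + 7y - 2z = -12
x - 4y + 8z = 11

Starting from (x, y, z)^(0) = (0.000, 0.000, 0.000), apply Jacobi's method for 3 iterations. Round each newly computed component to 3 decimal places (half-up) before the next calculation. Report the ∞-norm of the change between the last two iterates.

0.187

Iteration 1:
  x = (-11 - (-1)·0.000 - (-2)·0.000) / (6) = -1.833
  y = (-12 - (-1)·0.000 - (-2)·0.000) / (7) = -1.714
  z = (11 - (1)·0.000 - (-4)·0.000) / (8) = 1.375
Iteration 2:
  x = (-11 - (-1)·-1.714 - (-2)·1.375) / (6) = -1.661
  y = (-12 - (-1)·-1.833 - (-2)·1.375) / (7) = -1.583
  z = (11 - (1)·-1.833 - (-4)·-1.714) / (8) = 0.747
Iteration 3:
  x = (-11 - (-1)·-1.583 - (-2)·0.747) / (6) = -1.848
  y = (-12 - (-1)·-1.661 - (-2)·0.747) / (7) = -1.738
  z = (11 - (1)·-1.661 - (-4)·-1.583) / (8) = 0.791
Change: (-0.187, -0.155, 0.044) → max |·| = 0.187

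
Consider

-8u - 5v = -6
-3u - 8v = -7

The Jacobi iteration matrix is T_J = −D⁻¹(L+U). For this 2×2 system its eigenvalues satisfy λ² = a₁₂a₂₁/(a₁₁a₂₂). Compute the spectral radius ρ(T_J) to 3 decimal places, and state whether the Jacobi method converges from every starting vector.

0.484

a₁₂a₂₁/(a₁₁a₂₂) = (-5)·(-3) / ((-8)·(-8)) = 0.234375
ρ = √|0.234375| = √0.234375 = 0.484
ρ < 1, so Jacobi converges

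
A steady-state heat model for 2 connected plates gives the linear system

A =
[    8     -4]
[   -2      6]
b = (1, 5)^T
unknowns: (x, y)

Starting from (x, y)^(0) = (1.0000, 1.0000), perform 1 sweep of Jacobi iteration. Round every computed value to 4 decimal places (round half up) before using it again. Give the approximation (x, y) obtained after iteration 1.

(0.6250, 1.1667)

Iteration 1:
  x = (1 - (-4)·1.0000) / (8) = 0.6250
  y = (5 - (-2)·1.0000) / (6) = 1.1667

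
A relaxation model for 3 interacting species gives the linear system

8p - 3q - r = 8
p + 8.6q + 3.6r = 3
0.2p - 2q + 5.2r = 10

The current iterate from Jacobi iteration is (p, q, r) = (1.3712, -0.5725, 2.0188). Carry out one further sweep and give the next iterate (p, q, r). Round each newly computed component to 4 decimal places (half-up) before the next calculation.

One sweep:
  p = (8 - (-3)·-0.5725 - (-1)·2.0188) / (8) = 1.0377
  q = (3 - (1)·1.3712 - (3.6)·2.0188) / (8.6) = -0.6557
  r = (10 - (0.2)·1.3712 - (-2)·-0.5725) / (5.2) = 1.6501

(1.0377, -0.6557, 1.6501)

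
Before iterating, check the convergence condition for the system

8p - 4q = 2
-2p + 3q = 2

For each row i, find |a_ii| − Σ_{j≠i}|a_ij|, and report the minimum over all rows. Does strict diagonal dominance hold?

row 1: |8| − (4) = 4
row 2: |3| − (2) = 1
minimum over rows = 1 → strictly diagonally dominant (convergence guaranteed)

1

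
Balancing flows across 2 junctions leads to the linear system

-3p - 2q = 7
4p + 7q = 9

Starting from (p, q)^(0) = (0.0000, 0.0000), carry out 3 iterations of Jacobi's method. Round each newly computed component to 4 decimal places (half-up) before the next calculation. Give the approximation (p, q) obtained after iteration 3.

Iteration 1:
  p = (7 - (-2)·0.0000) / (-3) = -2.3333
  q = (9 - (4)·0.0000) / (7) = 1.2857
Iteration 2:
  p = (7 - (-2)·1.2857) / (-3) = -3.1905
  q = (9 - (4)·-2.3333) / (7) = 2.6190
Iteration 3:
  p = (7 - (-2)·2.6190) / (-3) = -4.0793
  q = (9 - (4)·-3.1905) / (7) = 3.1089

(-4.0793, 3.1089)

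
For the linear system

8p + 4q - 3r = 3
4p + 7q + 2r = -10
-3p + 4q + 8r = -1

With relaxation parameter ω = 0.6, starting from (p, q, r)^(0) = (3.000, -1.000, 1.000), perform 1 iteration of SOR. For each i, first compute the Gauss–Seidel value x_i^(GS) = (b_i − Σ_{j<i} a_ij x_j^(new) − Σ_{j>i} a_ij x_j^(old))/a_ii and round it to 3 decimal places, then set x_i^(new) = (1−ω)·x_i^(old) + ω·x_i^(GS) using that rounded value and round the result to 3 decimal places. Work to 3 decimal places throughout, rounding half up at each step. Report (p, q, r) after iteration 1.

(1.950, -2.097, 1.393)

Iteration 1:
  p: GS value = (3 - (4)·-1.000 - (-3)·1.000) / (8) = 1.250;  p ← (1−ω)·3.000 + ω·1.250 = 1.950
  q: GS value = (-10 - (4)·1.950 - (2)·1.000) / (7) = -2.829;  q ← (1−ω)·-1.000 + ω·-2.829 = -2.097
  r: GS value = (-1 - (-3)·1.950 - (4)·-2.097) / (8) = 1.655;  r ← (1−ω)·1.000 + ω·1.655 = 1.393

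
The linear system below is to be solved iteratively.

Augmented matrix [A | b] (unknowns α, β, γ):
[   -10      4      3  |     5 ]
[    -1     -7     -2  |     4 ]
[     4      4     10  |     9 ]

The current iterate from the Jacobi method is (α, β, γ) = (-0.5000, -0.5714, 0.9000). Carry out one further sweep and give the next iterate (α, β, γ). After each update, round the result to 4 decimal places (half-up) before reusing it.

(-0.4586, -0.7571, 1.3286)

One sweep:
  α = (5 - (4)·-0.5714 - (3)·0.9000) / (-10) = -0.4586
  β = (4 - (-1)·-0.5000 - (-2)·0.9000) / (-7) = -0.7571
  γ = (9 - (4)·-0.5000 - (4)·-0.5714) / (10) = 1.3286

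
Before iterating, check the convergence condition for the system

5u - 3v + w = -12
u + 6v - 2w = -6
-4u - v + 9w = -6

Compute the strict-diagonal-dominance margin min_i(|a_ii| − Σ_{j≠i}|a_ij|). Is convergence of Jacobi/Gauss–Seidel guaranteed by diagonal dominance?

row 1: |5| − (3+1) = 1
row 2: |6| − (1+2) = 3
row 3: |9| − (4+1) = 4
minimum over rows = 1 → strictly diagonally dominant (convergence guaranteed)

1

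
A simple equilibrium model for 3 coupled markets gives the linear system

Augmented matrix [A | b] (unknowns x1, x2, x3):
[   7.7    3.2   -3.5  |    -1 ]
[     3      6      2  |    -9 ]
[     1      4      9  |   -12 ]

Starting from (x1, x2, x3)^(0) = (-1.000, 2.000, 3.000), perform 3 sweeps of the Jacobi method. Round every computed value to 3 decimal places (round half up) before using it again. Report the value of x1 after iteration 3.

0.063

Iteration 1:
  x1 = (-1 - (3.2)·2.000 - (-3.5)·3.000) / (7.7) = 0.403
  x2 = (-9 - (3)·-1.000 - (2)·3.000) / (6) = -2.000
  x3 = (-12 - (1)·-1.000 - (4)·2.000) / (9) = -2.111
Iteration 2:
  x1 = (-1 - (3.2)·-2.000 - (-3.5)·-2.111) / (7.7) = -0.258
  x2 = (-9 - (3)·0.403 - (2)·-2.111) / (6) = -0.998
  x3 = (-12 - (1)·0.403 - (4)·-2.000) / (9) = -0.489
Iteration 3:
  x1 = (-1 - (3.2)·-0.998 - (-3.5)·-0.489) / (7.7) = 0.063
  x2 = (-9 - (3)·-0.258 - (2)·-0.489) / (6) = -1.208
  x3 = (-12 - (1)·-0.258 - (4)·-0.998) / (9) = -0.861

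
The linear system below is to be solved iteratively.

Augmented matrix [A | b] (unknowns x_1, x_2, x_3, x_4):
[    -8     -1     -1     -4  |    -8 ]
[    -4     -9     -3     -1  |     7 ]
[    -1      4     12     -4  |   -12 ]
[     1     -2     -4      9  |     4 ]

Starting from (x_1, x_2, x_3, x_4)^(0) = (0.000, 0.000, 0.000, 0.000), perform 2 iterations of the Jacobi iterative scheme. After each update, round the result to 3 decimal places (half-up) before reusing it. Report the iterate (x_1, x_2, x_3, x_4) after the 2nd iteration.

(1.000, -0.938, -0.509, -0.284)

Iteration 1:
  x_1 = (-8 - (-1)·0.000 - (-1)·0.000 - (-4)·0.000) / (-8) = 1.000
  x_2 = (7 - (-4)·0.000 - (-3)·0.000 - (-1)·0.000) / (-9) = -0.778
  x_3 = (-12 - (-1)·0.000 - (4)·0.000 - (-4)·0.000) / (12) = -1.000
  x_4 = (4 - (1)·0.000 - (-2)·0.000 - (-4)·0.000) / (9) = 0.444
Iteration 2:
  x_1 = (-8 - (-1)·-0.778 - (-1)·-1.000 - (-4)·0.444) / (-8) = 1.000
  x_2 = (7 - (-4)·1.000 - (-3)·-1.000 - (-1)·0.444) / (-9) = -0.938
  x_3 = (-12 - (-1)·1.000 - (4)·-0.778 - (-4)·0.444) / (12) = -0.509
  x_4 = (4 - (1)·1.000 - (-2)·-0.778 - (-4)·-1.000) / (9) = -0.284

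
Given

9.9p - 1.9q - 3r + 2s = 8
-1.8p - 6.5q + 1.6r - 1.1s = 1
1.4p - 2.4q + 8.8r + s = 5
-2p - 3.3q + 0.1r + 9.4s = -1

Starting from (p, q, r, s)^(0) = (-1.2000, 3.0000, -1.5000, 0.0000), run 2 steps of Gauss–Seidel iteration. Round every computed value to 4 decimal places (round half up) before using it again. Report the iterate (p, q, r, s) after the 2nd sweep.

Iteration 1:
  p = (8 - (-1.9)·3.0000 - (-3)·-1.5000 - (2)·0.0000) / (9.9) = 0.9293
  q = (1 - (-1.8)·0.9293 - (1.6)·-1.5000 - (-1.1)·0.0000) / (-6.5) = -0.7804
  r = (5 - (1.4)·0.9293 - (-2.4)·-0.7804 - (1)·0.0000) / (8.8) = 0.2075
  s = (-1 - (-2)·0.9293 - (-3.3)·-0.7804 - (0.1)·0.2075) / (9.4) = -0.1848
Iteration 2:
  p = (8 - (-1.9)·-0.7804 - (-3)·0.2075 - (2)·-0.1848) / (9.9) = 0.7585
  q = (1 - (-1.8)·0.7585 - (1.6)·0.2075 - (-1.1)·-0.1848) / (-6.5) = -0.2815
  r = (5 - (1.4)·0.7585 - (-2.4)·-0.2815 - (1)·-0.1848) / (8.8) = 0.3917
  s = (-1 - (-2)·0.7585 - (-3.3)·-0.2815 - (0.1)·0.3917) / (9.4) = -0.0480

(0.7585, -0.2815, 0.3917, -0.0480)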